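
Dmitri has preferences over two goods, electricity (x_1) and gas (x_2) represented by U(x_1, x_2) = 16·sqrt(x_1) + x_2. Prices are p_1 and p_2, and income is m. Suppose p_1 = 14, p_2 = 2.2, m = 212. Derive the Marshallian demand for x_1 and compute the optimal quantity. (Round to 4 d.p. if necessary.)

Utility is quasi-linear in x_2; the FOC for x_1 is 8/√x_1 = p_1/p_2.
Thus x_1* = (8·p_2/p_1)² — independent of m — with the rest of income spent on x_2.
Plugging in: x_1* = (8·2.2/14)² = 1.5804.

x_1* = 1.5804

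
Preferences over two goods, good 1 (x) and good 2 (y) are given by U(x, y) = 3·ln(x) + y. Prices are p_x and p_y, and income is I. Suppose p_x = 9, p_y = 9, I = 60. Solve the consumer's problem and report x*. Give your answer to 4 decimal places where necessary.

Set MRS = p_x/p_y: (3/x)/1 = p_x/p_y.
So x*(p_x,p_y) = 3·p_y/p_x, independent of income; and y* = (I − 3·p_y)/p_y.
At the given prices: x* = 3·9/9 = 3.

x* = 3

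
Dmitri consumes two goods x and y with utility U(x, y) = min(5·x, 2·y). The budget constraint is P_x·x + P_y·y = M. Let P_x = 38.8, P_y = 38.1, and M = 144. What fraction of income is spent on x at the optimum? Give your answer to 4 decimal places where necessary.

Demand: x*(P_x,P_y,M) = 2·M/(2·P_x + 5·P_y), y* = 5·M/(2·P_x + 5·P_y).
Here 2·38.8 + 5·38.1 = 268.1, giving x* = 1.0742 and y* = 2.6856.
Expenditure on x: 38.8·1.0742 = 41.68; share = 0.2894.

share on x = 0.2894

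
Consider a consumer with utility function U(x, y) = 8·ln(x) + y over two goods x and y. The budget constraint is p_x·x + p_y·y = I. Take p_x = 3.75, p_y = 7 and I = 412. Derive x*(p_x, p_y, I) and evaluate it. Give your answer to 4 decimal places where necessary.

Set MRS = p_x/p_y: (8/x)/1 = p_x/p_y.
So x*(p_x,p_y) = 8·p_y/p_x, independent of income; and y* = (I − 8·p_y)/p_y.
At the given prices: x* = 8·7/3.75 = 14.9333.

x* = 14.9333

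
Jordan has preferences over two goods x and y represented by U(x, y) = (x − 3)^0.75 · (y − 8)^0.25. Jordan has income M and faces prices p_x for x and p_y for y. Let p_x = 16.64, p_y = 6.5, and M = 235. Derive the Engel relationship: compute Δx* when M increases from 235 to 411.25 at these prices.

Δx* = 7.944

Let x' = x−3, y' = y−8. MRS = 3·y'/x' = p_x/p_y.
Substituting into the budget: x* = 3 + 0.75·(M − 3·p_x − 8·p_y)/p_x, and y* = 8 + 0.25·(…)/p_y.
Discretionary income = 235 − 3·16.64 − 8·6.5 = 133.08; x* = 3 + 0.75·133.08/16.64 = 8.9982.
At M' = 411.25: x* = 16.9422. Change: 16.9422 − 8.9982 = 7.944.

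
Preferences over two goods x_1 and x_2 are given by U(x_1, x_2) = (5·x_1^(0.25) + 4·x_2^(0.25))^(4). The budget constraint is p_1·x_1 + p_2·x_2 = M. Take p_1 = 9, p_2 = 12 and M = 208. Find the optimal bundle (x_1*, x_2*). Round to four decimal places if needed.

Substitute x_2 = (x_2/x_1)·x_1 into the budget: x_1* = M/(p_1 + p_2·(x_2/x_1)).
Numerically x_2/x_1 = 0.50606, so x_1* = 208/(9 + 12·0.50606) = 13.7998 and x_2* = 0.50606·13.7998 = 6.9835.

x_1* = 13.7998, x_2* = 6.9835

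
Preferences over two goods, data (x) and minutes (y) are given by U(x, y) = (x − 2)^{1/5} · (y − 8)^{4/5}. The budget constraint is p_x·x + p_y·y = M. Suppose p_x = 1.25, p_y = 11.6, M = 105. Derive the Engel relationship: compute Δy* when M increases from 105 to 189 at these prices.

Δy* = 5.7931

This is Cobb-Douglas in (x−2, y−8): tangency gives 0.2·p_y·(y−8) = 0.8·p_x·(x−2).
After buying the subsistence bundle (2, 8), a share 0.2 of the remaining income goes to x: x* = 2 + 0.2·(M − 2p_x − 8p_y)/p_x.
Discretionary income = 105 − 2·1.25 − 8·11.6 = 9.7; y* = 8 + 0.8·9.7/11.6 = 8.669.
At M' = 189: y* = 14.4621. Change: 14.4621 − 8.669 = 5.7931.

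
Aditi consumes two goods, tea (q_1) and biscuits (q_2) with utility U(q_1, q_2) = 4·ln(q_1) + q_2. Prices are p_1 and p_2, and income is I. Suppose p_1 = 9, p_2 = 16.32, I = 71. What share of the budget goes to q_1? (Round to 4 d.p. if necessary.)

Set MRS = p_1/p_2: (4/q_1)/1 = p_1/p_2.
So q_1*(p_1,p_2) = 4·p_2/p_1, independent of income; and q_2* = (I − 4·p_2)/p_2.
At the given prices: q_1* = 4·16.32/9 = 7.2533, and q_2* = 0.3505.
Expenditure on q_1: 9·7.2533 = 65.28; share = 0.9194.

share on q_1 = 0.9194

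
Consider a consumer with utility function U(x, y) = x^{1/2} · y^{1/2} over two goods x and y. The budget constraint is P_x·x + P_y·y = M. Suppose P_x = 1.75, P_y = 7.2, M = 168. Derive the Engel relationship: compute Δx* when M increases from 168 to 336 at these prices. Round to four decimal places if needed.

MU_x/MU_y = (0.5·y)/(0.5·x); tangency sets this equal to P_x/P_y.
Rearranging, P_y·y = P_x·x. Substituting into the budget gives P_x·x·(1 + 1) = M.
Demand: x*(P_x,P_y,M) = 0.5·M/P_x and y* = 0.5·M/P_y.
At P_x=1.75, P_y=7.2, M=168: x* = 0.5·168/1.75 = 48.
At M' = 336: x* = 96. Change: 96 − 48 = 48.

Δx* = 48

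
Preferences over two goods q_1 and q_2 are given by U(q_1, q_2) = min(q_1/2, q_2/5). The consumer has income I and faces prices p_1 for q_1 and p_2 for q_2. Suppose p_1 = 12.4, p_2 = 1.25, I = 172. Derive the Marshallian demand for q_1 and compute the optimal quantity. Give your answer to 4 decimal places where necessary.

q_1* = 11.0789

Leontief preferences: the optimum is at the kink where q_1/2 = q_2/5, i.e. q_2 = (5/2)·q_1.
Budget: p_1·q_1 + p_2·(5/2)·q_1 = I, so (2·p_1 + 5·p_2)·q_1 = 2·I.
Demand: q_1*(p_1,p_2,I) = 2·I/(2·p_1 + 5·p_2), q_2* = 5·I/(2·p_1 + 5·p_2).
Here 2·12.4 + 5·1.25 = 31.05, giving q_1* = 11.0789.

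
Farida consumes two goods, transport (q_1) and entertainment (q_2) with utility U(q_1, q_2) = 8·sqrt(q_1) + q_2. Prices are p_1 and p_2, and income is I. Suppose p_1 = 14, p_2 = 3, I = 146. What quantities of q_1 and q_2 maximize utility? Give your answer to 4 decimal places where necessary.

Set MRS = p_1/p_2: 4·q_1^(−1/2) = p_1/p_2.
Thus q_1* = (4·p_2/p_1)² — independent of I — with the rest of income spent on q_2.
Plugging in: q_1* = (4·3/14)² = 0.7347, q_2* = 45.2381.

q_1* = 0.7347, q_2* = 45.2381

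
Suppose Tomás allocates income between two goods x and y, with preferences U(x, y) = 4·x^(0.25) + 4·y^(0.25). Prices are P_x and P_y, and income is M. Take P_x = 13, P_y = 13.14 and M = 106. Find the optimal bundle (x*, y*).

x* = 4.0842, y* = 4.0263

MU_x ∝ 4·x^(-0.75), MU_y ∝ 4·y^(-0.75), so MRS = (y/x)^(0.75) = P_x/P_y.
Hence y/x = (P_x/P_y)^(1/(0.75)), i.e. raised to the 4/3 power.
Substitute y = (y/x)·x into the budget: x* = M/(P_x + P_y·(y/x)).
Numerically y/x = 0.985819, so x* = 106/(13 + 13.14·0.985819) = 4.0842 and y* = 0.985819·4.0842 = 4.0263.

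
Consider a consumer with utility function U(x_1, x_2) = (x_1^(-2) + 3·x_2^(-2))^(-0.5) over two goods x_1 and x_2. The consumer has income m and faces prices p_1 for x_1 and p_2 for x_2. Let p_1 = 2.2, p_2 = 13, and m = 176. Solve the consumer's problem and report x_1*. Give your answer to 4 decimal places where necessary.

x_1* = 14.0008

From the CES first-order condition, (1/3)·(x_2/x_1)^(3) = p_1/p_2.
Solve for the ratio: x_2/x_1 = [3·p_1/p_2]^(1/3).
Substitute x_2 = (x_2/x_1)·x_1 into the budget: x_1* = m/(p_1 + p_2·(x_2/x_1)).
Numerically x_2/x_1 = 0.79775, so x_1* = 176/(2.2 + 13·0.79775) = 14.0008.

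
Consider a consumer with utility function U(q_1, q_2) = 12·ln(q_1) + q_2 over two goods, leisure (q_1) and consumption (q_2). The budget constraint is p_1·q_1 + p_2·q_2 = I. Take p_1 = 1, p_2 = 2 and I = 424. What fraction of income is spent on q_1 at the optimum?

MU_q_1 = 12/q_1, MU_q_2 = 1. Tangency: 12/q_1 = p_1/p_2.
So q_1*(p_1,p_2) = 12·p_2/p_1, independent of income; and q_2* = (I − 12·p_2)/p_2.
At the given prices: q_1* = 12·2/1 = 24, and q_2* = 200.
Expenditure on q_1: 1·24 = 24; share = 0.0566.

share on q_1 = 0.0566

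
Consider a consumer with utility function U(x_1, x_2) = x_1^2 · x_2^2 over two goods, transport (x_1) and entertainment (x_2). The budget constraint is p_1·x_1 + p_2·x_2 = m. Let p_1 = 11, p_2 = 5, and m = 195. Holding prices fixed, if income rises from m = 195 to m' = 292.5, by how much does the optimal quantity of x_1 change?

Demand: x_1*(p_1,p_2,m) = 0.5·m/p_1 and x_2* = 0.5·m/p_2.
At p_1=11, p_2=5, m=195: x_1* = 0.5·195/11 = 8.8636.
At m' = 292.5: x_1* = 13.2955. Change: 13.2955 − 8.8636 = 4.4318.

Δx_1* = 4.4318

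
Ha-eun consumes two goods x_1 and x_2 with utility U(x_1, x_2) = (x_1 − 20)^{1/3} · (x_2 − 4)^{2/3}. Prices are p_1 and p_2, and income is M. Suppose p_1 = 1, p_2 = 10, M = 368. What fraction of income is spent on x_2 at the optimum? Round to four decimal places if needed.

share on x_2 = 0.6667

Let x_1' = x_1−20, x_2' = x_2−4. MRS = (1/2)·x_2'/x_1' = p_1/p_2.
Substituting into the budget: x_1* = 20 + 1/3·(M − 20·p_1 − 4·p_2)/p_1, and x_2* = 4 + 2/3·(…)/p_2.
Discretionary income = 368 − 20·1 − 4·10 = 308; x_1* = 20 + 1/3·308/1 = 122.6667; x_2* = 4 + 2/3·308/10 = 24.5333.
Expenditure on x_2: 10·24.5333 = 245.3333; share = 0.6667.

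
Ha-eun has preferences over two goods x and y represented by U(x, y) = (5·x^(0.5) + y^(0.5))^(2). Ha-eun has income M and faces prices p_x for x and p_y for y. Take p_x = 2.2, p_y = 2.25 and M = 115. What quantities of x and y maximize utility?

From the CES first-order condition, 5·(y/x)^(0.5) = p_x/p_y.
Hence y/x = ((1/5)·p_x/p_y)^(1/(0.5)), i.e. raised to the 2 power.
Substitute y = (y/x)·x into the budget: x* = M/(p_x + p_y·(y/x)).
Numerically y/x = 0.038242, so x* = 115/(2.2 + 2.25·0.038242) = 50.3052 and y* = 0.038242·50.3052 = 1.9238.

x* = 50.3052, y* = 1.9238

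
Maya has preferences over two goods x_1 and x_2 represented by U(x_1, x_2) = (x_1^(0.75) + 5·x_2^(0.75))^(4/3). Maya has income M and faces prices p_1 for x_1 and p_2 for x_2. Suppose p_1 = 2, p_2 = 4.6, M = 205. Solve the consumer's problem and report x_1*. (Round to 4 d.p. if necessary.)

x_1* = 1.9573

MU_x_1 ∝ x_1^(-0.25), MU_x_2 ∝ 5·x_2^(-0.25), so MRS = (1/5)·(x_2/x_1)^(0.25) = p_1/p_2.
Solve for the ratio: x_2/x_1 = [5·p_1/p_2]^(4).
With the ratio pinned down, the budget gives x_1* = M/(p_1 + p_2·(x_2/x_1)) and x_2* = (x_2/x_1)·x_1*.
Numerically x_2/x_1 = 22.334111, so x_1* = 205/(2 + 4.6·22.334111) = 1.9573.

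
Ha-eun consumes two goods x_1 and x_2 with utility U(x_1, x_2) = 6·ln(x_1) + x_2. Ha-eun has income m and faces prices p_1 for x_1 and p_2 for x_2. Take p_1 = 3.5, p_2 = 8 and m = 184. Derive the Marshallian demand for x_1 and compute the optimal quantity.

x_1* = 13.7143

MU_x_1 = 6/x_1, MU_x_2 = 1. Tangency: 6/x_1 = p_1/p_2.
So x_1*(p_1,p_2) = 6·p_2/p_1, independent of income; and x_2* = (m − 6·p_2)/p_2.
At the given prices: x_1* = 6·8/3.5 = 13.7143.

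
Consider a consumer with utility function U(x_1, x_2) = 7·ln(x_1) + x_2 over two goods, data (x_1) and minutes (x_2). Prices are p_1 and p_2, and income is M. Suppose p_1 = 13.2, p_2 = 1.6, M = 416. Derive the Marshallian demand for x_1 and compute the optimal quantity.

x_1* = 0.8485

Set MRS = p_1/p_2: (7/x_1)/1 = p_1/p_2.
So x_1*(p_1,p_2) = 7·p_2/p_1, independent of income; and x_2* = (M − 7·p_2)/p_2.
At the given prices: x_1* = 7·1.6/13.2 = 0.8485.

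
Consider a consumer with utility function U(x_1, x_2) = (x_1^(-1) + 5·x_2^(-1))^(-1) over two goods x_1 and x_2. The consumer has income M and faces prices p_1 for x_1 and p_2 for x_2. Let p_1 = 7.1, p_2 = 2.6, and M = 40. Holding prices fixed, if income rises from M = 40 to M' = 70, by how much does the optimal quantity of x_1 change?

Δx_1* = 1.7956

MRS = MU_x_1/MU_x_2 = (1/5)·(x_2/x_1)^(2). Set equal to p_1/p_2.
Hence x_2/x_1 = (5·p_1/p_2)^(1/(2)), i.e. raised to the 0.5 power.
With the ratio pinned down, the budget gives x_1* = M/(p_1 + p_2·(x_2/x_1)) and x_2* = (x_2/x_1)·x_1*.
Numerically x_2/x_1 = 3.695111, so x_1* = 40/(7.1 + 2.6·3.695111) = 2.3942.
At M' = 70: x_1* = 4.1898. Change: 4.1898 − 2.3942 = 1.7956.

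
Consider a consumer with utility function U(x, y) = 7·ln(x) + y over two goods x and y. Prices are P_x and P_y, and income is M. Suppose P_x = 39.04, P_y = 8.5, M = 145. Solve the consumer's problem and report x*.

MU_x = 7/x, MU_y = 1. Tangency: 7/x = P_x/P_y.
So x*(P_x,P_y) = 7·P_y/P_x, independent of income; and y* = (M − 7·P_y)/P_y.
At the given prices: x* = 7·8.5/39.04 = 1.5241.

x* = 1.5241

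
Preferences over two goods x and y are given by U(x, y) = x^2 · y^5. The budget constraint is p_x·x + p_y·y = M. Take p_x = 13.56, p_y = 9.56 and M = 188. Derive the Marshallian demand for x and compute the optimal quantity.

Demand: x*(p_x,p_y,M) = 2/7·M/p_x and y* = 5/7·M/p_y.
At p_x=13.56, p_y=9.56, M=188: x* = 2/7·188/13.56 = 3.9612.

x* = 3.9612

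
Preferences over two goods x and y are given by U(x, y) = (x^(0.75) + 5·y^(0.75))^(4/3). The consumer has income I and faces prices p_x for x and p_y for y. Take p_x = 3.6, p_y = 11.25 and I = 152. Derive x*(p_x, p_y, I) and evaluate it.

MRS = MU_x/MU_y = (1/5)·(y/x)^(0.25). Set equal to p_x/p_y.
Hence y/x = (5·p_x/p_y)^(1/(0.25)), i.e. raised to the 4 power.
With the ratio pinned down, the budget gives x* = I/(p_x + p_y·(y/x)) and y* = (y/x)·x*.
Numerically y/x = 6.5536, so x* = 152/(3.6 + 11.25·6.5536) = 1.9657.

x* = 1.9657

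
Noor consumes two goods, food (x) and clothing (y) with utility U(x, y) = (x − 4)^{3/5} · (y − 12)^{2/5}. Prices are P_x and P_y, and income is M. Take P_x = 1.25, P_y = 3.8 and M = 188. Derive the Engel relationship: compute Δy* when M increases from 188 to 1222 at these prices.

MRS = (3/2)·(y−12)/(x−4). Tangency with P_x/P_y gives y−12 = (2/3)·(P_x/P_y)·(x−4).
After buying the subsistence bundle (4, 12), a share 0.6 of the remaining income goes to x: x* = 4 + 0.6·(M − 4P_x − 12P_y)/P_x.
Discretionary income = 188 − 4·1.25 − 12·3.8 = 137.4; y* = 12 + 0.4·137.4/3.8 = 26.4632.
At M' = 1222: y* = 135.3053. Change: 135.3053 − 26.4632 = 108.8421.

Δy* = 108.8421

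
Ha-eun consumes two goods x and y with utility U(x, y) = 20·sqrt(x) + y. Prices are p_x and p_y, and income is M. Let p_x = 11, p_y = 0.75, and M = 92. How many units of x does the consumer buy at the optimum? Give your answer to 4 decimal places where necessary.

MU_x = 10/√x, MU_y = 1. Tangency: 10/√x = p_x/p_y.
Thus x* = (10·p_y/p_x)² — independent of M — with the rest of income spent on y.
Plugging in: x* = (10·0.75/11)² = 0.4649.

x* = 0.4649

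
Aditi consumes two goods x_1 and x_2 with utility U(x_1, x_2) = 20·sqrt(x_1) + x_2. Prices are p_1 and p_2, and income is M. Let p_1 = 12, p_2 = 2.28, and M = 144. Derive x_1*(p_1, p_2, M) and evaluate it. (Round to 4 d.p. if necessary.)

Set MRS = p_1/p_2: 10·x_1^(−1/2) = p_1/p_2.
Thus x_1* = (10·p_2/p_1)² — independent of M — with the rest of income spent on x_2.
Plugging in: x_1* = (10·2.28/12)² = 3.61.

x_1* = 3.61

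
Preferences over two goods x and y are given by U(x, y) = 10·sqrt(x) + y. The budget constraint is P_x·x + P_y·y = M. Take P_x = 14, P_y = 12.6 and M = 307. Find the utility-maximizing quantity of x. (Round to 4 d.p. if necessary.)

x* = 20.25

Utility is quasi-linear in y; the FOC for x is 5/√x = P_x/P_y.
Thus x* = (5·P_y/P_x)² — independent of M — with the rest of income spent on y.
Plugging in: x* = (5·12.6/14)² = 20.25.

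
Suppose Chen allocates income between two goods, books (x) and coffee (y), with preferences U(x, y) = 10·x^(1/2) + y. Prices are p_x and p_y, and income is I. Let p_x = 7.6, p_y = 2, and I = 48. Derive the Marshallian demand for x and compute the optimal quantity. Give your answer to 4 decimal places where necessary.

x* = 1.7313

Thus x* = (5·p_y/p_x)² — independent of I — with the rest of income spent on y.
Plugging in: x* = (5·2/7.6)² = 1.7313.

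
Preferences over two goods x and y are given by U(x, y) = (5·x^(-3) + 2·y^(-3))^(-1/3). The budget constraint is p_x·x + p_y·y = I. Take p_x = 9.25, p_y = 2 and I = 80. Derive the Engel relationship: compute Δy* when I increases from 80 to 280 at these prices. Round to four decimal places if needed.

MRS = MU_x/MU_y = (5/2)·(y/x)^(4). Set equal to p_x/p_y.
Hence y/x = ((2/5)·p_x/p_y)^(1/(4)), i.e. raised to the 0.25 power.
Substitute y = (y/x)·x into the budget: x* = I/(p_x + p_y·(y/x)).
Numerically y/x = 1.166253, so x* = 80/(9.25 + 2·1.166253) = 6.907 and y* = 1.166253·6.907 = 8.0553.
At I' = 280: y* = 28.1935. Change: 28.1935 − 8.0553 = 20.1382.

Δy* = 20.1382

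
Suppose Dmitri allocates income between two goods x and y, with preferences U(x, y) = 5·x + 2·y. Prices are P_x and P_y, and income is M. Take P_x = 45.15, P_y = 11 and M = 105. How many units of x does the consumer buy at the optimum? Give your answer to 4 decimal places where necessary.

Perfect substitutes: compare marginal utility per dollar. 5/P_x vs 2/P_y → 0.1107 vs 0.1818.
y gives more utility per dollar, so spend all income on y: y* = M/P_y, x* = 0.
Numerically: x* = 0, y* = 9.5455.

x* = 0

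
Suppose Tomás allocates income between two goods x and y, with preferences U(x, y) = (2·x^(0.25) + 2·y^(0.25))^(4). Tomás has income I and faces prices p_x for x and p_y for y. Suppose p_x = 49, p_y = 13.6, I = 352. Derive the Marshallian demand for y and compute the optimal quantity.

MRS = MU_x/MU_y = (y/x)^(0.75). Set equal to p_x/p_y.
Hence y/x = (p_x/p_y)^(1/(0.75)), i.e. raised to the 4/3 power.
Substitute y = (y/x)·x into the budget: x* = I/(p_x + p_y·(y/x)).
Numerically y/x = 5.523439, so x* = 352/(49 + 13.6·5.523439) = 2.836 and y* = 5.523439·2.836 = 15.6644.

y* = 15.6644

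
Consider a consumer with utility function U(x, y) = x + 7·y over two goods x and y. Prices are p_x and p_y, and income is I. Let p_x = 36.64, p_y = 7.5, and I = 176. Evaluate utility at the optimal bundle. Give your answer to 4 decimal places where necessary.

V = 164.2667

Linear utility — the consumer picks whichever good has higher MU/price: 1/36.64 = 0.0273 vs 7/7.5 = 0.9333.
y gives more utility per dollar, so spend all income on y: y* = I/p_y, x* = 0.
Numerically: x* = 0, y* = 23.4667.
Utility at the optimum: U(0, 23.4667) = 164.2667.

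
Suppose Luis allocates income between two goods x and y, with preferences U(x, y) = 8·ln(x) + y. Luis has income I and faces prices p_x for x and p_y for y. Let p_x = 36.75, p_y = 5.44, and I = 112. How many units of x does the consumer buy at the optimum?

x* = 1.1842

Set MRS = p_x/p_y: (8/x)/1 = p_x/p_y.
So x*(p_x,p_y) = 8·p_y/p_x, independent of income; and y* = (I − 8·p_y)/p_y.
At the given prices: x* = 8·5.44/36.75 = 1.1842.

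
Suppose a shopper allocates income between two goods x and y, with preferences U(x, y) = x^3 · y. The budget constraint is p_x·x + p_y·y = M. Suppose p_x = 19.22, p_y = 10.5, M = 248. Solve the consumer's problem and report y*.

Demand: x*(p_x,p_y,M) = 0.75·M/p_x and y* = 0.25·M/p_y.
At p_x=19.22, p_y=10.5, M=248: y* = 0.25·248/10.5 = 5.9048.

y* = 5.9048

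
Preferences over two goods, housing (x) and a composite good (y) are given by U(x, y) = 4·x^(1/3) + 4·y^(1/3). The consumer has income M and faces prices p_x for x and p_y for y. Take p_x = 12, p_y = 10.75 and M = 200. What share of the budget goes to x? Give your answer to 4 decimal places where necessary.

share on x = 0.4863

MRS = MU_x/MU_y = (y/x)^(2/3). Set equal to p_x/p_y.
Solve for the ratio: y/x = [p_x/p_y]^(1.5).
With the ratio pinned down, the budget gives x* = M/(p_x + p_y·(y/x)) and y* = (y/x)·x*.
Numerically y/x = 1.179395, so x* = 200/(12 + 10.75·1.179395) = 8.1042 and y* = 1.179395·8.1042 = 9.5581.
Expenditure on x: 12·8.1042 = 97.2507; share = 0.4863.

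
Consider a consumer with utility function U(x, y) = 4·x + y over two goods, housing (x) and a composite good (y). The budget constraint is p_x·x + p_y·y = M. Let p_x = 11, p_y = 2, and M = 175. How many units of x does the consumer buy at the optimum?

x* = 0

Linear utility — the consumer picks whichever good has higher MU/price: 4/11 = 0.3636 vs 1/2 = 0.5.
y gives more utility per dollar, so spend all income on y: y* = M/p_y, x* = 0.
Numerically: x* = 0, y* = 87.5.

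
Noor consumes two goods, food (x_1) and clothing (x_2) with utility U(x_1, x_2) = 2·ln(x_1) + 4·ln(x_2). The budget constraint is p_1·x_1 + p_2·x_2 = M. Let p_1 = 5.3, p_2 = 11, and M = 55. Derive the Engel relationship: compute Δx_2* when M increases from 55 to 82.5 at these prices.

Δx_2* = 1.6667

MU_x_1/MU_x_2 = (2·x_2)/(4·x_1); tangency sets this equal to p_1/p_2.
Rearranging, p_2·x_2 = 2·p_1·x_1. Substituting into the budget gives p_1·x_1·(1 + 2) = M.
Demand: x_1*(p_1,p_2,M) = 1/3·M/p_1 and x_2* = 2/3·M/p_2.
At p_1=5.3, p_2=11, M=55: x_2* = 2/3·55/11 = 3.3333.
At M' = 82.5: x_2* = 5. Change: 5 − 3.3333 = 1.6667.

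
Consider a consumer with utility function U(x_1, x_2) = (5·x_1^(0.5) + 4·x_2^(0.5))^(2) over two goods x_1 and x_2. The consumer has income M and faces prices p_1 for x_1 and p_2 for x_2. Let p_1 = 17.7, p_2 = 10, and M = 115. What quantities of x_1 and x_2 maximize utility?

x_1* = 3.0463, x_2* = 6.108

With the ratio pinned down, the budget gives x_1* = M/(p_1 + p_2·(x_2/x_1)) and x_2* = (x_2/x_1)·x_1*.
Numerically x_2/x_1 = 2.005056, so x_1* = 115/(17.7 + 10·2.005056) = 3.0463 and x_2* = 2.005056·3.0463 = 6.108.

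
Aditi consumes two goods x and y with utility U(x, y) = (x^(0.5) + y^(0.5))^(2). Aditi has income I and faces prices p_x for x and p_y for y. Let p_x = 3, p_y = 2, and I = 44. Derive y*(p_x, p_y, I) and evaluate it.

MU_x ∝ x^(-0.5), MU_y ∝ y^(-0.5), so MRS = (y/x)^(0.5) = p_x/p_y.
Solve for the ratio: y/x = [p_x/p_y]^(2).
With the ratio pinned down, the budget gives x* = I/(p_x + p_y·(y/x)) and y* = (y/x)·x*.
Numerically y/x = 2.25, so x* = 44/(3 + 2·2.25) = 5.8667 and y* = 2.25·5.8667 = 13.2.

y* = 13.2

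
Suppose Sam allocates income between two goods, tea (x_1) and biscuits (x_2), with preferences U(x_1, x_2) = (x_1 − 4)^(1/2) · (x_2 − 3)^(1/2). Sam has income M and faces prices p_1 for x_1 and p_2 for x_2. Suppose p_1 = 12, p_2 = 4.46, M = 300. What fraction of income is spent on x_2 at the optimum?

share on x_2 = 0.4423

MRS = (x_2−3)/(x_1−4). Tangency with p_1/p_2 gives x_2−3 = (p_1/p_2)·(x_1−4).
Substituting into the budget: x_1* = 4 + 0.5·(M − 4·p_1 − 3·p_2)/p_1, and x_2* = 3 + 0.5·(…)/p_2.
Discretionary income = 300 − 4·12 − 3·4.46 = 238.62; x_1* = 4 + 0.5·238.62/12 = 13.9425; x_2* = 3 + 0.5·238.62/4.46 = 29.7511.
Expenditure on x_2: 4.46·29.7511 = 132.69; share = 0.4423.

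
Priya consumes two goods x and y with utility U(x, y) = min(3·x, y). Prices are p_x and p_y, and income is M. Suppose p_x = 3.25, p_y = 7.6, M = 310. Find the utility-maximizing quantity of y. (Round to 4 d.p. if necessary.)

y* = 35.7006

With perfect complements, no substitution: consume in ratio x:y = 1:3.
Budget: p_x·x + p_y·3·x = M, so (p_x + 3·p_y)·x = M.
Demand: x*(p_x,p_y,M) = M/(p_x + 3·p_y), y* = 3·M/(p_x + 3·p_y).
Here 3.25 + 3·7.6 = 26.05, giving y* = 35.7006.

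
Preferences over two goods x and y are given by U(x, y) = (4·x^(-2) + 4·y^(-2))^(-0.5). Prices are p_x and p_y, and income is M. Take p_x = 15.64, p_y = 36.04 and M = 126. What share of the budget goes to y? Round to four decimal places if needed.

MRS = MU_x/MU_y = (y/x)^(3). Set equal to p_x/p_y.
Solve for the ratio: y/x = [p_x/p_y]^(1/3).
Substitute y = (y/x)·x into the budget: x* = M/(p_x + p_y·(y/x)).
Numerically y/x = 0.757095, so x* = 126/(15.64 + 36.04·0.757095) = 2.9353 and y* = 0.757095·2.9353 = 2.2223.
Expenditure on y: 36.04·2.2223 = 80.0919; share = 0.6356.

share on y = 0.6356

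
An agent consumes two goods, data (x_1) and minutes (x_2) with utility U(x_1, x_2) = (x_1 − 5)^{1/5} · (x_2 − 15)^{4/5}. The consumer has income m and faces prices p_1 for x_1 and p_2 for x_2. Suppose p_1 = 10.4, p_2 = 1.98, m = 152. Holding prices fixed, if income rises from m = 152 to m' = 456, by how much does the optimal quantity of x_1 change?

This is Cobb-Douglas in (x_1−5, x_2−15): tangency gives 0.2·p_2·(x_2−15) = 0.8·p_1·(x_1−5).
After buying the subsistence bundle (5, 15), a share 0.2 of the remaining income goes to x_1: x_1* = 5 + 0.2·(m − 5p_1 − 15p_2)/p_1.
Discretionary income = 152 − 5·10.4 − 15·1.98 = 70.3; x_1* = 5 + 0.2·70.3/10.4 = 6.3519.
At m' = 456: x_1* = 12.1981. Change: 12.1981 − 6.3519 = 5.8462.

Δx_1* = 5.8462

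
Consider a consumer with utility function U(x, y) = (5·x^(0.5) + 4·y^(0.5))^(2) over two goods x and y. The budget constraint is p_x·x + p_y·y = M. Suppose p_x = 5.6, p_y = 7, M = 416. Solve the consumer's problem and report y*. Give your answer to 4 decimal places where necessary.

MU_x ∝ 5·x^(-0.5), MU_y ∝ 4·y^(-0.5), so MRS = (5/4)·(y/x)^(0.5) = p_x/p_y.
Hence y/x = ((4/5)·p_x/p_y)^(1/(0.5)), i.e. raised to the 2 power.
Substitute y = (y/x)·x into the budget: x* = M/(p_x + p_y·(y/x)).
Numerically y/x = 0.4096, so x* = 416/(5.6 + 7·0.4096) = 49.1308 and y* = 0.4096·49.1308 = 20.124.

y* = 20.124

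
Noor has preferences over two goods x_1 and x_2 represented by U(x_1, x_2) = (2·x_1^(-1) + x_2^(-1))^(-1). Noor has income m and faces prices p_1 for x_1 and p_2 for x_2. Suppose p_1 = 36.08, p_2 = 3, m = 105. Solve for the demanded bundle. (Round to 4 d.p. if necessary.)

x_1* = 2.4173, x_2* = 5.9278

From the CES first-order condition, 2·(x_2/x_1)^(2) = p_1/p_2.
Solve for the ratio: x_2/x_1 = [(1/2)·p_1/p_2]^(0.5).
With the ratio pinned down, the budget gives x_1* = m/(p_1 + p_2·(x_2/x_1)) and x_2* = (x_2/x_1)·x_1*.
Numerically x_2/x_1 = 2.45221, so x_1* = 105/(36.08 + 3·2.45221) = 2.4173 and x_2* = 2.45221·2.4173 = 5.9278.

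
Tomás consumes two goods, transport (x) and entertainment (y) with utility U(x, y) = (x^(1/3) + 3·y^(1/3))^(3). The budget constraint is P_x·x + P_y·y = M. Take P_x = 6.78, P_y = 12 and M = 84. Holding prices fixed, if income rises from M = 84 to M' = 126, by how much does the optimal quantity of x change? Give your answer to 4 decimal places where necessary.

Δx* = 1.2627

MRS = MU_x/MU_y = (1/3)·(y/x)^(2/3). Set equal to P_x/P_y.
Solve for the ratio: y/x = [3·P_x/P_y]^(1.5).
With the ratio pinned down, the budget gives x* = M/(P_x + P_y·(y/x)) and y* = (y/x)·x*.
Numerically y/x = 2.206757, so x* = 84/(6.78 + 12·2.206757) = 2.5255.
At M' = 126: x* = 3.7882. Change: 3.7882 − 2.5255 = 1.2627.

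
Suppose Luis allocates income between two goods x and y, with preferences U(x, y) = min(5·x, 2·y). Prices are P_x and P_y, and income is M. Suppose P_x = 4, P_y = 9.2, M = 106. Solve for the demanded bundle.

With perfect complements, no substitution: consume in ratio x:y = 2:5.
Budget: P_x·x + P_y·(5/2)·x = M, so (2·P_x + 5·P_y)·x = 2·M.
Demand: x*(P_x,P_y,M) = 2·M/(2·P_x + 5·P_y), y* = 5·M/(2·P_x + 5·P_y).
Here 2·4 + 5·9.2 = 54, giving x* = 3.9259 and y* = 9.8148.

x* = 3.9259, y* = 9.8148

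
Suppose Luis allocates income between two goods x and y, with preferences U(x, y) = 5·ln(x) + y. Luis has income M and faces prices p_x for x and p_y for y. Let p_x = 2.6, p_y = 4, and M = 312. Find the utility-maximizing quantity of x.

MU_x = 5/x, MU_y = 1. Tangency: 5/x = p_x/p_y.
So x*(p_x,p_y) = 5·p_y/p_x, independent of income; and y* = (M − 5·p_y)/p_y.
At the given prices: x* = 5·4/2.6 = 7.6923.

x* = 7.6923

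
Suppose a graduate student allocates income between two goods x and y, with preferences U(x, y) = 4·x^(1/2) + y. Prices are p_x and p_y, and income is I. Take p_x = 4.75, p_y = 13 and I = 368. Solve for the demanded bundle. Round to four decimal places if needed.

MU_x = 2/√x, MU_y = 1. Tangency: 2/√x = p_x/p_y.
Thus x* = (2·p_y/p_x)² — independent of I — with the rest of income spent on y.
Plugging in: x* = (2·13/4.75)² = 29.9612, y* = 17.3603.

x* = 29.9612, y* = 17.3603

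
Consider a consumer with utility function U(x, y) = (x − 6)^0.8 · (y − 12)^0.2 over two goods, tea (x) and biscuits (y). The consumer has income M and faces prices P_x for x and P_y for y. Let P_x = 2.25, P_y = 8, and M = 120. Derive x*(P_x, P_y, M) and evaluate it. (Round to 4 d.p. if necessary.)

This is Cobb-Douglas in (x−6, y−12): tangency gives 0.8·P_y·(y−12) = 0.2·P_x·(x−6).
After buying the subsistence bundle (6, 12), a share 0.8 of the remaining income goes to x: x* = 6 + 0.8·(M − 6P_x − 12P_y)/P_x.
Discretionary income = 120 − 6·2.25 − 12·8 = 10.5; x* = 6 + 0.8·10.5/2.25 = 9.7333.

x* = 9.7333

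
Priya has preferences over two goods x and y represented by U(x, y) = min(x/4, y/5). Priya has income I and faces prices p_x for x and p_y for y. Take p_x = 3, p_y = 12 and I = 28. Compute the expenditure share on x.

share on x = 0.1667

Leontief preferences: the optimum is at the kink where x/4 = y/5, i.e. y = (5/4)·x.
Budget: p_x·x + p_y·(5/4)·x = I, so (4·p_x + 5·p_y)·x = 4·I.
Demand: x*(p_x,p_y,I) = 4·I/(4·p_x + 5·p_y), y* = 5·I/(4·p_x + 5·p_y).
Here 4·3 + 5·12 = 72, giving x* = 1.5556 and y* = 1.9444.
Expenditure on x: 3·1.5556 = 4.6667; share = 0.1667.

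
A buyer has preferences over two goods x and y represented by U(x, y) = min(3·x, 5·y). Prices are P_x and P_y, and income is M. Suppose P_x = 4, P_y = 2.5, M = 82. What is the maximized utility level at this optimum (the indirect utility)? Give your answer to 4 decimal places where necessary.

V = 44.7273

With perfect complements, no substitution: consume in ratio x:y = 5:3.
Budget: P_x·x + P_y·(3/5)·x = M, so (5·P_x + 3·P_y)·x = 5·M.
Demand: x*(P_x,P_y,M) = 5·M/(5·P_x + 3·P_y), y* = 3·M/(5·P_x + 3·P_y).
Here 5·4 + 3·2.5 = 27.5, giving x* = 14.9091 and y* = 8.9455.
Utility at the optimum: U(14.9091, 8.9455) = 44.7273.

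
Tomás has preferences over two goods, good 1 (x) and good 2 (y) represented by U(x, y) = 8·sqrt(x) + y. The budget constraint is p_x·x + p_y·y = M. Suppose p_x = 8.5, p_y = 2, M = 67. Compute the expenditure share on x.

Solve: √x = 4·p_y/p_x, so x*(p_x,p_y) = (4·p_y/p_x)², and y* = (M − p_x·x*)/p_y.
Plugging in: x* = (4·2/8.5)² = 0.8858, y* = 29.7353.
Expenditure on x: 8.5·0.8858 = 7.5294; share = 0.1124.

share on x = 0.1124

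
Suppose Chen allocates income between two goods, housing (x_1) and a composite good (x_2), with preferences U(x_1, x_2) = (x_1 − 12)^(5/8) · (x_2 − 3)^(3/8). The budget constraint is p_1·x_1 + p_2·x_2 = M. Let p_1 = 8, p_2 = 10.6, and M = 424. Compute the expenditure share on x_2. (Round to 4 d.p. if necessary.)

share on x_2 = 0.337

MRS = (5/3)·(x_2−3)/(x_1−12). Tangency with p_1/p_2 gives x_2−3 = (3/5)·(p_1/p_2)·(x_1−12).
Substituting into the budget: x_1* = 12 + 0.625·(M − 12·p_1 − 3·p_2)/p_1, and x_2* = 3 + 0.375·(…)/p_2.
Discretionary income = 424 − 12·8 − 3·10.6 = 296.2; x_1* = 12 + 0.625·296.2/8 = 35.1406; x_2* = 3 + 0.375·296.2/10.6 = 13.4788.
Expenditure on x_2: 10.6·13.4788 = 142.875; share = 0.337.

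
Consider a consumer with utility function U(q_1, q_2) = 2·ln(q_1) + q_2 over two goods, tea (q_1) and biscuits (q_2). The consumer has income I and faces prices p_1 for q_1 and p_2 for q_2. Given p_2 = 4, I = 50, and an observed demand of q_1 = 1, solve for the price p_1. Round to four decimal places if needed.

p_1 = 8

MU_q_1 = 2/q_1, MU_q_2 = 1. Tangency: 2/q_1 = p_1/p_2.
So q_1*(p_1,p_2) = 2·p_2/p_1, independent of income; and q_2* = (I − 2·p_2)/p_2.
Set q_1* = 1 in the demand function and solve for p_1: p_1 = 8.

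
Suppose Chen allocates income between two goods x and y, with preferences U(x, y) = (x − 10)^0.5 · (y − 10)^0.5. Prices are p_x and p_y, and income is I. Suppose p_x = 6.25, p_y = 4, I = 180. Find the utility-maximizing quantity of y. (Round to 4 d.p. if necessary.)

Let x' = x−10, y' = y−10. MRS = y'/x' = p_x/p_y.
Substituting into the budget: x* = 10 + 0.5·(I − 10·p_x − 10·p_y)/p_x, and y* = 10 + 0.5·(…)/p_y.
Discretionary income = 180 − 10·6.25 − 10·4 = 77.5; y* = 10 + 0.5·77.5/4 = 19.6875.

y* = 19.6875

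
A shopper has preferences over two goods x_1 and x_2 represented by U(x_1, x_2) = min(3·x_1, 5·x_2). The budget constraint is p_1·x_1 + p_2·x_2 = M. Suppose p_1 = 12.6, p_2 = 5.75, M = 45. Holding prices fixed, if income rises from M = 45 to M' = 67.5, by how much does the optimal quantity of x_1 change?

With perfect complements, no substitution: consume in ratio x_1:x_2 = 5:3.
Budget: p_1·x_1 + p_2·(3/5)·x_1 = M, so (5·p_1 + 3·p_2)·x_1 = 5·M.
Demand: x_1*(p_1,p_2,M) = 5·M/(5·p_1 + 3·p_2), x_2* = 3·M/(5·p_1 + 3·p_2).
Here 5·12.6 + 3·5.75 = 80.25, giving x_1* = 2.8037.
At M' = 67.5: x_1* = 4.2056. Change: 4.2056 − 2.8037 = 1.4019.

Δx_1* = 1.4019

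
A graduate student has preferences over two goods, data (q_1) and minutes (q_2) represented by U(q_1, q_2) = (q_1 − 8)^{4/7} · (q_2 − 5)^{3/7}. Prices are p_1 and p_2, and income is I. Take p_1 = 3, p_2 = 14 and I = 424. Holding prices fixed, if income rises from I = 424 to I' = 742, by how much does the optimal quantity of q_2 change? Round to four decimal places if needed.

Discretionary income = 424 − 8·3 − 5·14 = 330; q_2* = 5 + 3/7·330/14 = 15.102.
At I' = 742: q_2* = 24.8367. Change: 24.8367 − 15.102 = 9.7347.

Δq_2* = 9.7347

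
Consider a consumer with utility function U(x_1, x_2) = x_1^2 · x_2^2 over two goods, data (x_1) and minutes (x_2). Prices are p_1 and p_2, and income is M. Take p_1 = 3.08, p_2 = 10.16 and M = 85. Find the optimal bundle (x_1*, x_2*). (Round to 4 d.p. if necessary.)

x_1* = 13.7987, x_2* = 4.1831

Tangency: MRS = x_2/x_1 = p_1/p_2.
So 2·p_2·x_2 = 2·p_1·x_1; combined with the budget, a share 0.5 of income goes to x_1.
Demand: x_1*(p_1,p_2,M) = 0.5·M/p_1 and x_2* = 0.5·M/p_2.
At p_1=3.08, p_2=10.16, M=85: x_1* = 0.5·85/3.08 = 13.7987, x_2* = 4.1831.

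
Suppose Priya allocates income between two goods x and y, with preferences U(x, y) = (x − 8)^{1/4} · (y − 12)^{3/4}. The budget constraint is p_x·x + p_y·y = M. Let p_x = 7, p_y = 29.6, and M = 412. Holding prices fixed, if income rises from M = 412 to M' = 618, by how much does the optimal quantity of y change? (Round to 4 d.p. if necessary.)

Δy* = 5.2196

This is Cobb-Douglas in (x−8, y−12): tangency gives 0.25·p_y·(y−12) = 0.75·p_x·(x−8).
Substituting into the budget: x* = 8 + 0.25·(M − 8·p_x − 12·p_y)/p_x, and y* = 12 + 0.75·(…)/p_y.
Discretionary income = 412 − 8·7 − 12·29.6 = 0.8; y* = 12 + 0.75·0.8/29.6 = 12.0203.
At M' = 618: y* = 17.2399. Change: 17.2399 − 12.0203 = 5.2196.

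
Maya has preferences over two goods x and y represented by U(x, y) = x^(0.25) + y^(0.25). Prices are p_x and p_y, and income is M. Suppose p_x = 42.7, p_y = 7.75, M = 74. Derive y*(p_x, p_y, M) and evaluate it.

y* = 6.0966

From the CES first-order condition, (y/x)^(0.75) = p_x/p_y.
Hence y/x = (p_x/p_y)^(1/(0.75)), i.e. raised to the 4/3 power.
With the ratio pinned down, the budget gives x* = M/(p_x + p_y·(y/x)) and y* = (y/x)·x*.
Numerically y/x = 9.731241, so x* = 74/(42.7 + 7.75·9.731241) = 0.6265 and y* = 9.731241·0.6265 = 6.0966.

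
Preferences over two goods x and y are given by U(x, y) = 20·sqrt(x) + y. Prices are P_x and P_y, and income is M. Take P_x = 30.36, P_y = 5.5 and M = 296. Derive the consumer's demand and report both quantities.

x* = 3.2819, y* = 35.7022

MU_x = 10/√x, MU_y = 1. Tangency: 10/√x = P_x/P_y.
Solve: √x = 10·P_y/P_x, so x*(P_x,P_y) = (10·P_y/P_x)², and y* = (M − P_x·x*)/P_y.
Plugging in: x* = (10·5.5/30.36)² = 3.2819, y* = 35.7022.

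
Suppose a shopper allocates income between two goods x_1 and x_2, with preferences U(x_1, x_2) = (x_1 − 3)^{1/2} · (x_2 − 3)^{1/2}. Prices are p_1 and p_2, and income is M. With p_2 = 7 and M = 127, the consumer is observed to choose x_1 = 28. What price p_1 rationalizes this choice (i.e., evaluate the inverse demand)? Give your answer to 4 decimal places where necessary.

Let x_1' = x_1−3, x_2' = x_2−3. MRS = x_2'/x_1' = p_1/p_2.
Substituting into the budget: x_1* = 3 + 0.5·(M − 3·p_1 − 3·p_2)/p_1, and x_2* = 3 + 0.5·(…)/p_2.
Set x_1* = 28 in the demand function and solve for p_1: p_1 = 2.

p_1 = 2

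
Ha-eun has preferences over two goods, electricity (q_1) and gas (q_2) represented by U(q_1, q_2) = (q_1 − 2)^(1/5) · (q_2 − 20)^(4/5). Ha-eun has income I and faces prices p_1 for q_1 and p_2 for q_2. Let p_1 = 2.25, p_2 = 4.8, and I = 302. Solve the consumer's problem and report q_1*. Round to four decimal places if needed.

q_1* = 19.9111

This is Cobb-Douglas in (q_1−2, q_2−20): tangency gives 0.2·p_2·(q_2−20) = 0.8·p_1·(q_1−2).
Substituting into the budget: q_1* = 2 + 0.2·(I − 2·p_1 − 20·p_2)/p_1, and q_2* = 20 + 0.8·(…)/p_2.
Discretionary income = 302 − 2·2.25 − 20·4.8 = 201.5; q_1* = 2 + 0.2·201.5/2.25 = 19.9111.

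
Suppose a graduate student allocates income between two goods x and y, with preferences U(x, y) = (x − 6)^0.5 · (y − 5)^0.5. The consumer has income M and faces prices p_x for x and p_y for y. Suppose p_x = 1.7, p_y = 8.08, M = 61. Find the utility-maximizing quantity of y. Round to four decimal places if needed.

y* = 5.6436

MRS = (y−5)/(x−6). Tangency with p_x/p_y gives y−5 = (p_x/p_y)·(x−6).
Substituting into the budget: x* = 6 + 0.5·(M − 6·p_x − 5·p_y)/p_x, and y* = 5 + 0.5·(…)/p_y.
Discretionary income = 61 − 6·1.7 − 5·8.08 = 10.4; y* = 5 + 0.5·10.4/8.08 = 5.6436.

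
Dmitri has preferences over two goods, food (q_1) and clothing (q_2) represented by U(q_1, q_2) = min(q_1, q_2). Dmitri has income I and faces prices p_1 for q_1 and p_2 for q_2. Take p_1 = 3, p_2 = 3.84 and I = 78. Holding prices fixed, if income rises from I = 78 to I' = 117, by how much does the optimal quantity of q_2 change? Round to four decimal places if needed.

Demand: q_1*(p_1,p_2,I) = I/(p_1 + p_2), q_2* = I/(p_1 + p_2).
Here 3 + 3.84 = 6.84, giving q_2* = 11.4035.
At I' = 117: q_2* = 17.1053. Change: 17.1053 − 11.4035 = 5.7018.

Δq_2* = 5.7018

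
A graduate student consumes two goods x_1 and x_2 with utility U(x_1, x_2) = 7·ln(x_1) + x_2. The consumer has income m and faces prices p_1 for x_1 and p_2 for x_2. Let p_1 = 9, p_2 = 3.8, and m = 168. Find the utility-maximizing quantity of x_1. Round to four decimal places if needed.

So x_1*(p_1,p_2) = 7·p_2/p_1, independent of income; and x_2* = (m − 7·p_2)/p_2.
At the given prices: x_1* = 7·3.8/9 = 2.9556.

x_1* = 2.9556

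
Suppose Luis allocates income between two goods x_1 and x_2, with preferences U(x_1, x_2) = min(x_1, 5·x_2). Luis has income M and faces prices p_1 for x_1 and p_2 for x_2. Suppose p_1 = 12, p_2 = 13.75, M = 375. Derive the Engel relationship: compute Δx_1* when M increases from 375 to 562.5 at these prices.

Leontief preferences: the optimum is at the kink where x_1/5 = x_2/1, i.e. x_2 = (1/5)·x_1.
Budget: p_1·x_1 + p_2·(1/5)·x_1 = M, so (5·p_1 + p_2)·x_1 = 5·M.
Demand: x_1*(p_1,p_2,M) = 5·M/(5·p_1 + p_2), x_2* = M/(5·p_1 + p_2).
Here 5·12 + 13.75 = 73.75, giving x_1* = 25.4237.
At M' = 562.5: x_1* = 38.1356. Change: 38.1356 − 25.4237 = 12.7119.

Δx_1* = 12.7119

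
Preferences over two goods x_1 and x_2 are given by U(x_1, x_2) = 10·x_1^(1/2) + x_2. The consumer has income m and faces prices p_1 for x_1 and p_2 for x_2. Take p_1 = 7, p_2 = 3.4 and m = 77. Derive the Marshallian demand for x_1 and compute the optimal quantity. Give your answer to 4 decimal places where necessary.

x_1* = 5.898

Set MRS = p_1/p_2: 5·x_1^(−1/2) = p_1/p_2.
Thus x_1* = (5·p_2/p_1)² — independent of m — with the rest of income spent on x_2.
Plugging in: x_1* = (5·3.4/7)² = 5.898.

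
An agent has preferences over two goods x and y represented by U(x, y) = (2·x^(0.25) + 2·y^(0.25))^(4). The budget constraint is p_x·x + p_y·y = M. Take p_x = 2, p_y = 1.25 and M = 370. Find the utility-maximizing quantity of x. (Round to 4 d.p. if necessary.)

From the CES first-order condition, (y/x)^(0.75) = p_x/p_y.
Solve for the ratio: y/x = [p_x/p_y]^(4/3).
Substitute y = (y/x)·x into the budget: x* = M/(p_x + p_y·(y/x)).
Numerically y/x = 1.871371, so x* = 370/(2 + 1.25·1.871371) = 85.2689.

x* = 85.2689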